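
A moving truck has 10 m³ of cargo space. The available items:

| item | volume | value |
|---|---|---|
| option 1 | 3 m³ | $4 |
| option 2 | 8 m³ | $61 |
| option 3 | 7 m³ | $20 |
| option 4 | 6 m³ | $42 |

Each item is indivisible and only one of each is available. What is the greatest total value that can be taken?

Check high-value combinations within 10 m³:
- option 2: volume 8, value 61
- option 1+option 4: volume 3+6=9, value 4+42=46
- option 4: volume 6, value 42
- option 1+option 3: volume 3+7=10, value 4+20=24
Best: $61.

$61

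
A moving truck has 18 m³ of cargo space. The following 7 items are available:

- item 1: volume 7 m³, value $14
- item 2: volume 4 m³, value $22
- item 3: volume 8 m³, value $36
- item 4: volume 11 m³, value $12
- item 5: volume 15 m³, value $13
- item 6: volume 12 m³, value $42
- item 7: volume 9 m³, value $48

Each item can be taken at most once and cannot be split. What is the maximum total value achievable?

$84

This is a 0/1 knapsack; check combinations near the capacity.
- item 3+item 7: volume 8+9=17, value 36+48=84
- item 2+item 7: volume 4+9=13, value 22+48=70
- item 2+item 6: volume 4+12=16, value 22+42=64
- item 1+item 7: volume 7+9=16, value 14+48=62
- item 2+item 3: volume 4+8=12, value 22+36=58
Best: $84.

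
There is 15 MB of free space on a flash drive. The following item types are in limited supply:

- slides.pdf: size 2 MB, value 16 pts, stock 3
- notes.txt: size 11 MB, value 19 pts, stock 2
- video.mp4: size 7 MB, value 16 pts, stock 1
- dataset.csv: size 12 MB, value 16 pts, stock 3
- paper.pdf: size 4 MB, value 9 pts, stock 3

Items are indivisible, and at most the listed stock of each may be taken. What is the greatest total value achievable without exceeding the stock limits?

Best selections within size 15 and stock limits:
- 3×slides.pdf + 2×paper.pdf: size 14, value 66
- 3×slides.pdf + 1×video.mp4: size 13, value 64
Best: 66 pts.

66 pts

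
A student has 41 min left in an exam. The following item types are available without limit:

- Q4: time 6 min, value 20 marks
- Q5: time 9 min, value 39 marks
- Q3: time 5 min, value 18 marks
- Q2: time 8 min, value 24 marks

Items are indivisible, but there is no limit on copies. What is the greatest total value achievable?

Best value-per-unit is Q5 at 39/9; filling with it alone gives 4×39 = 156.
Optimal mix: 4×Q5 + 1×Q3 → time 41, value 174.

174 marks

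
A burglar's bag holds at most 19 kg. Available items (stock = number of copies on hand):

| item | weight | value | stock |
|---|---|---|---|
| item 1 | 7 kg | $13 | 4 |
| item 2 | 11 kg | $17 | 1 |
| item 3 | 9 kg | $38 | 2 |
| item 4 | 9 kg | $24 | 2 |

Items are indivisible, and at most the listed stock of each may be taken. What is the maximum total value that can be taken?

$76

Top feasible selections:
- 2×item 3: weight 18, value 76
- 1×item 3 + 1×item 4: weight 18, value 62
Best: $76.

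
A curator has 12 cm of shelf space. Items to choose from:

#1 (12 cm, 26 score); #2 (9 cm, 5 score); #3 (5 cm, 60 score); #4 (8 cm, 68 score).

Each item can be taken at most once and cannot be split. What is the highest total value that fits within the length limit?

68 score

Check high-value combinations within 12 cm:
- #4: length 8, value 68
- #3: length 5, value 60
- #1: length 12, value 26
- #2: length 9, value 5
Best: 68 score.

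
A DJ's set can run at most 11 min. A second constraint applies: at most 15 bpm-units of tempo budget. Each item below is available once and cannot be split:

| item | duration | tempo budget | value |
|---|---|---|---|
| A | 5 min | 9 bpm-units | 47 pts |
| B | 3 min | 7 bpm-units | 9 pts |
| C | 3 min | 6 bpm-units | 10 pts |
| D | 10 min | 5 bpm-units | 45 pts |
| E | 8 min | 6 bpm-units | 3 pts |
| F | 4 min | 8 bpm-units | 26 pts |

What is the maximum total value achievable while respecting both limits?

Feasible sets respecting both limits:
- A+C: duration 8, tempo budget 15, value 57
- A: duration 5, tempo budget 9, value 47
- D: duration 10, tempo budget 5, value 45
- C+F: duration 7, tempo budget 14, value 36
Best: 57 pts.

57 pts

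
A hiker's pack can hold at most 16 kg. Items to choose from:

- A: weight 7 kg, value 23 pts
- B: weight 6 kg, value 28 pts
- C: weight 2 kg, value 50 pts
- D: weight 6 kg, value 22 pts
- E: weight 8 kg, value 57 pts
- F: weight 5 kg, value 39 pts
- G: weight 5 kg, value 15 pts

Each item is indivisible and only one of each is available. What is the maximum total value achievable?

146 pts

Check high-value combinations within 16 kg:
- C+E+F: weight 2+8+5=15, value 50+57+39=146
- B+C+E: weight 6+2+8=16, value 28+50+57=135
- C+D+E: weight 2+6+8=16, value 50+22+57=129
- C+E+G: weight 2+8+5=15, value 50+57+15=122
Best: 146 pts.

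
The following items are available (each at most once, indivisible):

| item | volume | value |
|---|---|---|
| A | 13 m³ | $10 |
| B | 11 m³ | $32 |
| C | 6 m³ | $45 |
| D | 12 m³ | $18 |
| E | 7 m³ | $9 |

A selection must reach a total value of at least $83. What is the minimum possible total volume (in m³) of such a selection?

24

Subsets with value ≥ 83, sorted by total volume:
- B+C+E: volume 24, value 86
- B+C+D: volume 29, value 95
- A+B+C: volume 30, value 87
- B+C+D+E: volume 36, value 104
Minimum volume: 24 m³.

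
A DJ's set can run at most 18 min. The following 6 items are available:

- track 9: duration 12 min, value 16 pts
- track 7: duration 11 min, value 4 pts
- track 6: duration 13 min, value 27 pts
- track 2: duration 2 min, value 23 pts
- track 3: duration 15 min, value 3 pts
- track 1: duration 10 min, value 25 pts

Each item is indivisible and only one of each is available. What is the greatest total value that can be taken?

Check high-value combinations within 18 min:
- track 6+track 2: duration 13+2=15, value 27+23=50
- track 2+track 1: duration 2+10=12, value 23+25=48
- track 9+track 2: duration 12+2=14, value 16+23=39
- track 6: duration 13, value 27
- track 7+track 2: duration 11+2=13, value 4+23=27
Best: 50 pts.

50 pts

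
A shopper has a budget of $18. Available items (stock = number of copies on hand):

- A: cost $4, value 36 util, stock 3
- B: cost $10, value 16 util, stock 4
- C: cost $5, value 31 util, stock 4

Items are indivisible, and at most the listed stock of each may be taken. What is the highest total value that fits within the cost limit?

Best selections within cost 18 and stock limits:
- 3×A + 1×C: cost 17, value 139
- 2×A + 2×C: cost 18, value 134
Best: 139 util.

139 util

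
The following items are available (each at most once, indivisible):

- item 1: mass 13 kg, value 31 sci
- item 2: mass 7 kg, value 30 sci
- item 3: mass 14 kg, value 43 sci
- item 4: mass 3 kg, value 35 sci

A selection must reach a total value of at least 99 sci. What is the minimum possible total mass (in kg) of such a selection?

24

Subsets with value ≥ 99, sorted by total mass:
- item 2+item 3+item 4: mass 24, value 108
- item 1+item 3+item 4: mass 30, value 109
Minimum mass: 24 kg.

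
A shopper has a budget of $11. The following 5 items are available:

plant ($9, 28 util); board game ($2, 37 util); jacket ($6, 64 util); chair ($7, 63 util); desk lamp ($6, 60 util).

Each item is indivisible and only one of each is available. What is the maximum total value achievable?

This is a 0/1 knapsack; check combinations near the capacity.
- board game+jacket: cost 2+6=8, value 37+64=101
- board game+chair: cost 2+7=9, value 37+63=100
- board game+desk lamp: cost 2+6=8, value 37+60=97
- plant+board game: cost 9+2=11, value 28+37=65
Best: 101 util.

101 util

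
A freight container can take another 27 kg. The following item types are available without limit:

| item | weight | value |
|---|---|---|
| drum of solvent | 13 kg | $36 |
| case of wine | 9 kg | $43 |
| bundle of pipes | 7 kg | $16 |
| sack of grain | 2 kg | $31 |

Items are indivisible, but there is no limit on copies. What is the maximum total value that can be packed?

$403

Best value-per-unit is sack of grain at 31/2, and filling with it alone uses weight 13×2=26. No mix of the others beats 13×31 = 403.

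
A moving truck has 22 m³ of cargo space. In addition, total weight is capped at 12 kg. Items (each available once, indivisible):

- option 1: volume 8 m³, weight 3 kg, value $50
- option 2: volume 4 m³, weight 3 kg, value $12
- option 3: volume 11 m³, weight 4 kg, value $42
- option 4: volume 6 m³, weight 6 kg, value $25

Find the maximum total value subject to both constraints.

Feasible sets respecting both limits:
- option 1+option 3: volume 19, weight 7, value 92
- option 1+option 2+option 4: volume 18, weight 12, value 87
- option 1+option 4: volume 14, weight 9, value 75
- option 3+option 4: volume 17, weight 10, value 67
Best: $92.

$92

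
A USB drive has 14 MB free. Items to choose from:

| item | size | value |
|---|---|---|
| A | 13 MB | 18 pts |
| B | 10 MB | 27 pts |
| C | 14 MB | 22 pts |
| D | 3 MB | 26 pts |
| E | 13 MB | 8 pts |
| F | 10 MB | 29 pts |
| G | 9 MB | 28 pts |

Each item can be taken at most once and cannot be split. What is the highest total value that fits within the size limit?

Check high-value combinations within 14 MB:
- D+F: size 3+10=13, value 26+29=55
- D+G: size 3+9=12, value 26+28=54
- B+D: size 10+3=13, value 27+26=53
- F: size 10, value 29
- G: size 9, value 28
Best: 55 pts.

55 pts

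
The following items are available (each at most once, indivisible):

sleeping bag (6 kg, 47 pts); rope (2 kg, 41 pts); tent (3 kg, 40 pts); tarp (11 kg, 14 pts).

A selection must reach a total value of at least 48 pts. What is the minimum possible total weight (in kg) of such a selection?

5

Subsets with value ≥ 48, sorted by total weight:
- rope+tent: weight 5, value 81
- sleeping bag+rope: weight 8, value 88
Minimum weight: 5 kg.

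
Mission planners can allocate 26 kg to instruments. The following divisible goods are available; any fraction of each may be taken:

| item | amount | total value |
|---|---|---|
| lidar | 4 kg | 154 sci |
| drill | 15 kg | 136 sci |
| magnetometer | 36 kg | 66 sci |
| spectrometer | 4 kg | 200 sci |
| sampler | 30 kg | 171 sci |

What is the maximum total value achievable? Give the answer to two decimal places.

Take in order of value per unit:
- spectrometer (200/4 per unit): all 4 → value 200, running total 200.00
- lidar (154/4 per unit): all 4 → value 154, running total 354.00
- drill (136/15 per unit): all 15 → value 136, running total 490.00
- sampler (171/30 per unit): 3 of 30 → value 3×171/30 = 17.1000, running total 507.10
Total 507.10.

507.10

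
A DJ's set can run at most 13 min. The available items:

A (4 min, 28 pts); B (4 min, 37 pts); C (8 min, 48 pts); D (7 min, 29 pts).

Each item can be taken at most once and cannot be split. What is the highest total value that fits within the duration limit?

85 pts

This is a 0/1 knapsack; check combinations near the capacity.
- B+C: duration 4+8=12, value 37+48=85
- A+C: duration 4+8=12, value 28+48=76
- B+D: duration 4+7=11, value 37+29=66
- A+B: duration 4+4=8, value 28+37=65
Best: 85 pts.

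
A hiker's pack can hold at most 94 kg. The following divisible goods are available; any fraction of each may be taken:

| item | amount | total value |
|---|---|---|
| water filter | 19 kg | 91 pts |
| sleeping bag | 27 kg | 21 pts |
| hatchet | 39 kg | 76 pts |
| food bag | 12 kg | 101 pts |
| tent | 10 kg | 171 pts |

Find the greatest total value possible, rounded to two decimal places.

Take in order of value per unit:
- tent (171/10 per unit): all 10 → value 171, running total 171.00
- food bag (101/12 per unit): all 12 → value 101, running total 272.00
- water filter (91/19 per unit): all 19 → value 91, running total 363.00
- hatchet (76/39 per unit): all 39 → value 76, running total 439.00
- sleeping bag (21/27 per unit): 14 of 27 → value 14×21/27 = 10.8889, running total 449.89
Total 449.89.

449.89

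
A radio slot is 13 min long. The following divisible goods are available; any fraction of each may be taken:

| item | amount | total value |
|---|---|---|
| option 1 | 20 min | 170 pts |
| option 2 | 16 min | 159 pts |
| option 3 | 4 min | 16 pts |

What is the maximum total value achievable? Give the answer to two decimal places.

129.19

Take in order of value per unit:
- option 2 (159/16 per unit): 13 of 16 → value 13×159/16 = 129.1875, running total 129.19
Total 129.19.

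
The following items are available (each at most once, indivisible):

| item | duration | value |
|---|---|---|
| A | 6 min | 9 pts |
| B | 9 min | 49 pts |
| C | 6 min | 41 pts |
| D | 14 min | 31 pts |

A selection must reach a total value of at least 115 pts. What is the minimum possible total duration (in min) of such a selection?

29

Subsets with value ≥ 115, sorted by total duration:
- B+C+D: duration 29, value 121
- A+B+C+D: duration 35, value 130
Minimum duration: 29 min.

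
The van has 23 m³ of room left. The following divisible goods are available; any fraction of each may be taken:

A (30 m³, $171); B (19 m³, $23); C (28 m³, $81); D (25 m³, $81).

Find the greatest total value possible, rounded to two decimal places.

131.10

Take in order of value per unit:
- A (171/30 per unit): 23 of 30 → value 23×171/30 = 131.1000, running total 131.10
Total 131.10.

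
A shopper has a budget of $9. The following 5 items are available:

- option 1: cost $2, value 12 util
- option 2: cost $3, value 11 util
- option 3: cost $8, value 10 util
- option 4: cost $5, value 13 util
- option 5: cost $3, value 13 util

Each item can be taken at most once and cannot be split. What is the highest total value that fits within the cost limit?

36 util

Check high-value combinations within $9:
- option 1+option 2+option 5: cost 2+3+3=8, value 12+11+13=36
- option 4+option 5: cost 5+3=8, value 13+13=26
- option 1+option 5: cost 2+3=5, value 12+13=25
- option 1+option 4: cost 2+5=7, value 12+13=25
- option 2+option 5: cost 3+3=6, value 11+13=24
Best: 36 util.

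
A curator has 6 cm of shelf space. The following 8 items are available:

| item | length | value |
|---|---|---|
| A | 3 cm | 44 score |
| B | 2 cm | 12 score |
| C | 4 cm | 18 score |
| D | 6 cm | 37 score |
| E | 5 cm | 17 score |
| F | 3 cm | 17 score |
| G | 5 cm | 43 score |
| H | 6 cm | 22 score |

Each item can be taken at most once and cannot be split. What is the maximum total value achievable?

Check high-value combinations within 6 cm:
- A+F: length 3+3=6, value 44+17=61
- A+B: length 3+2=5, value 44+12=56
- A: length 3, value 44
- G: length 5, value 43
- D: length 6, value 37
Best: 61 score.

61 score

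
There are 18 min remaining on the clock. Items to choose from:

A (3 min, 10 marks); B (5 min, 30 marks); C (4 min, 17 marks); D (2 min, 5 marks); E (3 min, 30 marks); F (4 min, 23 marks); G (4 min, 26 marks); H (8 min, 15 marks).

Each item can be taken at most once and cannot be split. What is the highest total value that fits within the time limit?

114 marks

Check high-value combinations within 18 min:
- B+D+E+F+G: time 5+2+3+4+4=18, value 30+5+30+23+26=114
- B+E+F+G: time 5+3+4+4=16, value 30+30+23+26=109
- B+C+D+E+G: time 5+4+2+3+4=18, value 30+17+5+30+26=108
- A+C+E+F+G: time 3+4+3+4+4=18, value 10+17+30+23+26=106
- B+C+D+E+F: time 5+4+2+3+4=18, value 30+17+5+30+23=105
Best: 114 marks.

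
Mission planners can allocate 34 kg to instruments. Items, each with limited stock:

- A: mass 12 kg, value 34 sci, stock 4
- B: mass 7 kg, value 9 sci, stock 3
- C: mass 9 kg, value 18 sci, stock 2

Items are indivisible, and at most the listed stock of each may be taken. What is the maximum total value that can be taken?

Best selections within mass 34 and stock limits:
- 2×A + 1×C: mass 33, value 86
- 2×A + 1×B: mass 31, value 77
Best: 86 sci.

86 sci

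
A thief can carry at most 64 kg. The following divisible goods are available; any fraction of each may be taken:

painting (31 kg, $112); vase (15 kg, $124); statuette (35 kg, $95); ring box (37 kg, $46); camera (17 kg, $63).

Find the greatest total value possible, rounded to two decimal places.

301.71

Take in order of value per unit:
- vase (124/15 per unit): all 15 → value 124, running total 124.00
- camera (63/17 per unit): all 17 → value 63, running total 187.00
- painting (112/31 per unit): all 31 → value 112, running total 299.00
- statuette (95/35 per unit): 1 of 35 → value 1×95/35 = 2.7143, running total 301.71
Total 301.71.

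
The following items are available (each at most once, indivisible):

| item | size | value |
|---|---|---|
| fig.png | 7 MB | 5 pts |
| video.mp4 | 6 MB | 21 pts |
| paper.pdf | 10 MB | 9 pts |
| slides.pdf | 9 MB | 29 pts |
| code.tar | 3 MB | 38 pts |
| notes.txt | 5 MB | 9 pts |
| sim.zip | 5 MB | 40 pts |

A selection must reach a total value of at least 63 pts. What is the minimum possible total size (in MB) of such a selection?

Subsets with value ≥ 63, sorted by total size:
- code.tar+sim.zip: size 8, value 78
- slides.pdf+code.tar: size 12, value 67
- code.tar+notes.txt+sim.zip: size 13, value 87
- video.mp4+code.tar+sim.zip: size 14, value 99
Minimum size: 8 MB.

8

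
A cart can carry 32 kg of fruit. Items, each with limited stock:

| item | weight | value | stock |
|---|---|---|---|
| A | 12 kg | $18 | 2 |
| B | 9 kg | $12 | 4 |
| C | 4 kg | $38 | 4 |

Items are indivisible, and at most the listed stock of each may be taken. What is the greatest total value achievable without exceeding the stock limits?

$170

Top feasible selections:
- 1×A + 4×C: weight 28, value 170
- 1×B + 4×C: weight 25, value 164
Best: $170.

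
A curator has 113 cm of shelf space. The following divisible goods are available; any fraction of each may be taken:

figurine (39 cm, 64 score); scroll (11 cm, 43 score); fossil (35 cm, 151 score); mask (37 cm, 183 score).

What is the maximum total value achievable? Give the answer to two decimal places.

426.23

Take in order of value per unit:
- mask (183/37 per unit): all 37 → value 183, running total 183.00
- fossil (151/35 per unit): all 35 → value 151, running total 334.00
- scroll (43/11 per unit): all 11 → value 43, running total 377.00
- figurine (64/39 per unit): 30 of 39 → value 30×64/39 = 49.2308, running total 426.23
Total 426.23.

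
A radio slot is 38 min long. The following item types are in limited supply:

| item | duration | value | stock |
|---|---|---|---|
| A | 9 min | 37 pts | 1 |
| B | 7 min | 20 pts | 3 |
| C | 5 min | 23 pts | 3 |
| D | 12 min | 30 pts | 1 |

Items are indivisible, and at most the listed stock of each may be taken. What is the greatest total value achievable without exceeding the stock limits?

Best selections within duration 38 and stock limits:
- 1×A + 2×B + 3×C: duration 38, value 146
- 1×A + 3×C + 1×D: duration 36, value 136
Best: 146 pts.

146 pts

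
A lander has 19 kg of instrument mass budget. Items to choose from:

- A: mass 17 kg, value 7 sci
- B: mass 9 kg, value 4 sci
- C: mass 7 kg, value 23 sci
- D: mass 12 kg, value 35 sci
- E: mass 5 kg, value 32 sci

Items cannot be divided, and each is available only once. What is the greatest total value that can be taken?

Check high-value combinations within 19 kg:
- D+E: mass 12+5=17, value 35+32=67
- C+D: mass 7+12=19, value 23+35=58
- C+E: mass 7+5=12, value 23+32=55
Best: 67 sci.

67 sci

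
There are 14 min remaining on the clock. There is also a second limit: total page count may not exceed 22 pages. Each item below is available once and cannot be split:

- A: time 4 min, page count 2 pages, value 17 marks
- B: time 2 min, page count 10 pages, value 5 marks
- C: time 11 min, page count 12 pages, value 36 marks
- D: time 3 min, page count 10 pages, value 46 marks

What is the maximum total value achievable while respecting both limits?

Feasible sets respecting both limits:
- C+D: time 14, page count 22, value 82
- A+B+D: time 9, page count 22, value 68
- A+D: time 7, page count 12, value 63
- B+D: time 5, page count 20, value 51
Best: 82 marks.

82 marks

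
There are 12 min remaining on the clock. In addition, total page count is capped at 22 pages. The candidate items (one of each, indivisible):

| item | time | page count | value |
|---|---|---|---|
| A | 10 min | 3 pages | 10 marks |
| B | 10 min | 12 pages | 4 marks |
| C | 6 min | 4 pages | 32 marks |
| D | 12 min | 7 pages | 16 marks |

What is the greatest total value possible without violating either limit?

Feasible sets respecting both limits:
- C: time 6, page count 4, value 32
- D: time 12, page count 7, value 16
- A: time 10, page count 3, value 10
Best: 32 marks.

32 marks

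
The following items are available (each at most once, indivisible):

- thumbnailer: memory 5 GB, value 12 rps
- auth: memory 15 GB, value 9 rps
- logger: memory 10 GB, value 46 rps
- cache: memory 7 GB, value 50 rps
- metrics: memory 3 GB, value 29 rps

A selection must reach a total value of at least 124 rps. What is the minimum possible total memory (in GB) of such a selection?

20

Subsets with value ≥ 124, sorted by total memory:
- logger+cache+metrics: memory 20, value 125
- thumbnailer+logger+cache+metrics: memory 25, value 137
- auth+logger+cache+metrics: memory 35, value 134
- thumbnailer+auth+logger+cache+metrics: memory 40, value 146
Minimum memory: 20 GB.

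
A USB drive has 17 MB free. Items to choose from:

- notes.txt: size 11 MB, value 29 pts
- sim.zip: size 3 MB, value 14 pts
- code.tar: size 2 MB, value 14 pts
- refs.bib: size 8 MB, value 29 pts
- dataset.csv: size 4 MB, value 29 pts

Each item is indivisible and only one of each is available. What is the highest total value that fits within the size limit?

86 pts

Check high-value combinations within 17 MB:
- sim.zip+code.tar+refs.bib+dataset.csv: size 3+2+8+4=17, value 14+14+29+29=86
- code.tar+refs.bib+dataset.csv: size 2+8+4=14, value 14+29+29=72
- sim.zip+refs.bib+dataset.csv: size 3+8+4=15, value 14+29+29=72
- notes.txt+code.tar+dataset.csv: size 11+2+4=17, value 29+14+29=72
Best: 86 pts.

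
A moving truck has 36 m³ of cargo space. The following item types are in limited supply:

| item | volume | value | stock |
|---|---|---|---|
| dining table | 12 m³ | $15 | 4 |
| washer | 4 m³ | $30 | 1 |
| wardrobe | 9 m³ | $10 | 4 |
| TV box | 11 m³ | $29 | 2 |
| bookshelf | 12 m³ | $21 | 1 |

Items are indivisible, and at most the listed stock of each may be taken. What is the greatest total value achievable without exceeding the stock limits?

Best selections within volume 36 and stock limits:
- 1×washer + 1×wardrobe + 2×TV box: volume 35, value 98
- 1×washer + 1×wardrobe + 1×TV box + 1×bookshelf: volume 36, value 90
Best: $98.

$98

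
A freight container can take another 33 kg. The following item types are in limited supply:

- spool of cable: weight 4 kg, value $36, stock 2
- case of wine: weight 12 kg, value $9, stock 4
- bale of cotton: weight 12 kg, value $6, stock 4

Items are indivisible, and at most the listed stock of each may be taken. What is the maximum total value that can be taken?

$90

Best selections within weight 33 and stock limits:
- 2×spool of cable + 2×case of wine: weight 32, value 90
- 2×spool of cable + 1×case of wine + 1×bale of cotton: weight 32, value 87
Best: $90.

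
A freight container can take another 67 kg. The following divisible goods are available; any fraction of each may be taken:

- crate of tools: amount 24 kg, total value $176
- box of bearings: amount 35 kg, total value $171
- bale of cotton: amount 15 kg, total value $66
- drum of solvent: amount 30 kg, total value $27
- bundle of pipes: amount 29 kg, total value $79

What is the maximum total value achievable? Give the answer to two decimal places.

Take in order of value per unit:
- crate of tools (176/24 per unit): all 24 → value 176, running total 176.00
- box of bearings (171/35 per unit): all 35 → value 171, running total 347.00
- bale of cotton (66/15 per unit): 8 of 15 → value 8×66/15 = 35.2000, running total 382.20
Total 382.20.

382.20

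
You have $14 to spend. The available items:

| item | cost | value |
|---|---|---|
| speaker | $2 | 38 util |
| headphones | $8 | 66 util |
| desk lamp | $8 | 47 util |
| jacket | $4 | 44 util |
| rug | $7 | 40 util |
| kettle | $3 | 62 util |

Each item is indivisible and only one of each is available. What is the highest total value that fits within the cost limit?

Check high-value combinations within $14:
- speaker+headphones+kettle: cost 2+8+3=13, value 38+66+62=166
- speaker+headphones+jacket: cost 2+8+4=14, value 38+66+44=148
- speaker+desk lamp+kettle: cost 2+8+3=13, value 38+47+62=147
- jacket+rug+kettle: cost 4+7+3=14, value 44+40+62=146
- speaker+jacket+kettle: cost 2+4+3=9, value 38+44+62=144
Best: 166 util.

166 util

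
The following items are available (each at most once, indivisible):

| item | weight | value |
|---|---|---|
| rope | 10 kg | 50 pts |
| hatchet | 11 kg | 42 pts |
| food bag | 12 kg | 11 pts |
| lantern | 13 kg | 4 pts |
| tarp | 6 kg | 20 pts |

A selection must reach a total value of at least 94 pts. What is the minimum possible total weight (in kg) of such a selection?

Subsets with value ≥ 94, sorted by total weight:
- rope+hatchet+tarp: weight 27, value 112
- rope+hatchet+food bag: weight 33, value 103
- rope+hatchet+lantern: weight 34, value 96
- rope+hatchet+food bag+tarp: weight 39, value 123
Minimum weight: 27 kg.

27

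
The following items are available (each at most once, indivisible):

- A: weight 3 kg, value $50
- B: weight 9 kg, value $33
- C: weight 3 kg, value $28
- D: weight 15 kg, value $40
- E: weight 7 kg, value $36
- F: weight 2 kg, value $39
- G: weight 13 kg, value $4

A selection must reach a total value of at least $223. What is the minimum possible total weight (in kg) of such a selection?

Subsets with value ≥ 223, sorted by total weight:
- A+B+C+D+E+F: weight 39, value 226
- A+B+C+D+E+F+G: weight 52, value 230
Minimum weight: 39 kg.

39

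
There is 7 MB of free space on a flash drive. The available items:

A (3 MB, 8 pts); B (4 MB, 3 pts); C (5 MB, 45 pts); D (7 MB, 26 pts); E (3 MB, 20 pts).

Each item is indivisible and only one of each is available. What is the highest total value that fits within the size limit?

Check high-value combinations within 7 MB:
- C: size 5, value 45
- A+E: size 3+3=6, value 8+20=28
- D: size 7, value 26
- B+E: size 4+3=7, value 3+20=23
Best: 45 pts.

45 pts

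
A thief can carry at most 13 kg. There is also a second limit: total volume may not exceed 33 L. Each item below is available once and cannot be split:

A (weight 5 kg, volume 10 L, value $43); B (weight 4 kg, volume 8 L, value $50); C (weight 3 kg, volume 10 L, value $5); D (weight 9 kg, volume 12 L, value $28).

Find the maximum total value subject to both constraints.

Feasible sets respecting both limits:
- A+B+C: weight 12, volume 28, value 98
- A+B: weight 9, volume 18, value 93
- B+D: weight 13, volume 20, value 78
Best: $98.

$98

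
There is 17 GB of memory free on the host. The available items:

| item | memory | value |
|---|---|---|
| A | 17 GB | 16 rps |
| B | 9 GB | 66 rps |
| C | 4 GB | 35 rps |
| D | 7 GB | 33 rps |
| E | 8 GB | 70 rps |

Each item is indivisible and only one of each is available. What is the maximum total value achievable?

136 rps

Check high-value combinations within 17 GB:
- B+E: memory 9+8=17, value 66+70=136
- C+E: memory 4+8=12, value 35+70=105
- D+E: memory 7+8=15, value 33+70=103
- B+C: memory 9+4=13, value 66+35=101
Best: 136 rps.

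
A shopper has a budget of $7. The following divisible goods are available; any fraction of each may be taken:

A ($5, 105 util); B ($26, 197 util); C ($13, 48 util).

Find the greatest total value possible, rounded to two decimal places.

120.15

Take in order of value per unit:
- A (105/5 per unit): all 5 → value 105, running total 105.00
- B (197/26 per unit): 2 of 26 → value 2×197/26 = 15.1538, running total 120.15
Total 120.15.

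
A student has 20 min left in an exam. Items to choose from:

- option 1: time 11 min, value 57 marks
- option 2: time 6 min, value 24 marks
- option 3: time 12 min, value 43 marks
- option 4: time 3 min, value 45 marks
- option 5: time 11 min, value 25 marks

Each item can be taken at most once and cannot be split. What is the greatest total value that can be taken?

126 marks

This is a 0/1 knapsack; check combinations near the capacity.
- option 1+option 2+option 4: time 11+6+3=20, value 57+24+45=126
- option 1+option 4: time 11+3=14, value 57+45=102
- option 2+option 4+option 5: time 6+3+11=20, value 24+45+25=94
Best: 126 marks.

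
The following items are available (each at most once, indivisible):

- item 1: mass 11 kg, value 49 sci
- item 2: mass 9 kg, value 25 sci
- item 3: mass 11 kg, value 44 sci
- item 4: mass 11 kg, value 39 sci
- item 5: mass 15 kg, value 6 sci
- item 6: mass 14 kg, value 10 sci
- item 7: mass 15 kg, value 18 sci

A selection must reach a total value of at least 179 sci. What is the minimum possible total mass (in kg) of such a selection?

Subsets with value ≥ 179, sorted by total mass:
- item 1+item 2+item 3+item 4+item 6+item 7: mass 71, value 185
- item 1+item 2+item 3+item 4+item 5+item 7: mass 72, value 181
- item 1+item 2+item 3+item 4+item 5+item 6+item 7: mass 86, value 191
Minimum mass: 71 kg.

71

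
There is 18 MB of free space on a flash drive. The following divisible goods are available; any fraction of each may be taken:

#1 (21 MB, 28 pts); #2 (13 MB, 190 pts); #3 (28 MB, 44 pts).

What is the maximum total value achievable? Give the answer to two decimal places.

Take in order of value per unit:
- #2 (190/13 per unit): all 13 → value 190, running total 190.00
- #3 (44/28 per unit): 5 of 28 → value 5×44/28 = 7.8571, running total 197.86
Total 197.86.

197.86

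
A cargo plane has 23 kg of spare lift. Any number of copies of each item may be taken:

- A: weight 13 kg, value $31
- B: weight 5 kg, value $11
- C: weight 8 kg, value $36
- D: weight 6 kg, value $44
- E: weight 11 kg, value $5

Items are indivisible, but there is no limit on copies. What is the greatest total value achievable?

Best value-per-unit is D at 44/6; filling with it alone gives 3×44 = 132.
Optimal mix: 1×B + 3×D → weight 23, value 143.

$143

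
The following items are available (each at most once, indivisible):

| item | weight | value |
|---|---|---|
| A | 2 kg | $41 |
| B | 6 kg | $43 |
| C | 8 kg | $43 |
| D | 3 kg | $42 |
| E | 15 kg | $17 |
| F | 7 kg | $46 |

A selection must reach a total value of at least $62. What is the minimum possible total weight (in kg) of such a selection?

Subsets with value ≥ 62, sorted by total weight:
- A+D: weight 5, value 83
- A+B: weight 8, value 84
- A+F: weight 9, value 87
- B+D: weight 9, value 85
Minimum weight: 5 kg.

5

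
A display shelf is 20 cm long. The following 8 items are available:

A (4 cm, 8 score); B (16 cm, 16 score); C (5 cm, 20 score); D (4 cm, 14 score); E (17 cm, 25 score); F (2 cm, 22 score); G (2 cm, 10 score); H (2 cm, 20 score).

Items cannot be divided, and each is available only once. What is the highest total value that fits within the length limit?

94 score

This is a 0/1 knapsack; check combinations near the capacity.
- A+C+D+F+G+H: length 4+5+4+2+2+2=19, value 8+20+14+22+10+20=94
- C+D+F+G+H: length 5+4+2+2+2=15, value 20+14+22+10+20=86
- A+C+D+F+H: length 4+5+4+2+2=17, value 8+20+14+22+20=84
- A+C+F+G+H: length 4+5+2+2+2=15, value 8+20+22+10+20=80
- C+D+F+H: length 5+4+2+2=13, value 20+14+22+20=76
Best: 94 score.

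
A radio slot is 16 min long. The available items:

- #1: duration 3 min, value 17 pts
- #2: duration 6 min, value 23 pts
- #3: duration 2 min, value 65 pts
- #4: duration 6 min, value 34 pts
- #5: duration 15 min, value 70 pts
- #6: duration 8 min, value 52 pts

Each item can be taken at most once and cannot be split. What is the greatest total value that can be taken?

151 pts

Check high-value combinations within 16 min:
- #3+#4+#6: duration 2+6+8=16, value 65+34+52=151
- #2+#3+#6: duration 6+2+8=16, value 23+65+52=140
- #1+#3+#6: duration 3+2+8=13, value 17+65+52=134
- #2+#3+#4: duration 6+2+6=14, value 23+65+34=122
- #3+#6: duration 2+8=10, value 65+52=117
Best: 151 pts.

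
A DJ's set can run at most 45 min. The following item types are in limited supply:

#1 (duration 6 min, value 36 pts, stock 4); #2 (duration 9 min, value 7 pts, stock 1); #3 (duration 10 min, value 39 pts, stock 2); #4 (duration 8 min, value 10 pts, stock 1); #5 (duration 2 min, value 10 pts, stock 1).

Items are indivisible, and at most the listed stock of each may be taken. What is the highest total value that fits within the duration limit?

222 pts

Best selections within duration 45 and stock limits:
- 4×#1 + 2×#3: duration 44, value 222
- 4×#1 + 1×#3 + 1×#4 + 1×#5: duration 44, value 203
Best: 222 pts.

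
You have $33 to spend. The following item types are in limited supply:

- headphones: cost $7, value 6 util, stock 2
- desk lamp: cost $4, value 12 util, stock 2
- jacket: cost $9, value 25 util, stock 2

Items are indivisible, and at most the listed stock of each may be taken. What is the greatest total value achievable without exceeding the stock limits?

80 util

Top feasible selections:
- 1×headphones + 2×desk lamp + 2×jacket: cost 33, value 80
- 2×desk lamp + 2×jacket: cost 26, value 74
- 1×headphones + 1×desk lamp + 2×jacket: cost 29, value 68
- 1×desk lamp + 2×jacket: cost 22, value 62
Best: 80 util.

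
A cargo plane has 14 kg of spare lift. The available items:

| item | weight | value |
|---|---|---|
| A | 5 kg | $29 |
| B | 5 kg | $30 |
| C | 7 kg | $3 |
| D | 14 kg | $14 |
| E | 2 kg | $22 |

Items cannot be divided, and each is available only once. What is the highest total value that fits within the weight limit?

$81

Check high-value combinations within 14 kg:
- A+B+E: weight 5+5+2=12, value 29+30+22=81
- A+B: weight 5+5=10, value 29+30=59
- B+C+E: weight 5+7+2=14, value 30+3+22=55
- A+C+E: weight 5+7+2=14, value 29+3+22=54
- B+E: weight 5+2=7, value 30+22=52
Best: $81.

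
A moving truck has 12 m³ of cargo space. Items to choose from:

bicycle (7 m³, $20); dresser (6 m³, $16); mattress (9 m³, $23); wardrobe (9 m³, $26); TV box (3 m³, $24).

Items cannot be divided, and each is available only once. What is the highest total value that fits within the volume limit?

$50

This is a 0/1 knapsack; check combinations near the capacity.
- wardrobe+TV box: volume 9+3=12, value 26+24=50
- mattress+TV box: volume 9+3=12, value 23+24=47
- bicycle+TV box: volume 7+3=10, value 20+24=44
Best: $50.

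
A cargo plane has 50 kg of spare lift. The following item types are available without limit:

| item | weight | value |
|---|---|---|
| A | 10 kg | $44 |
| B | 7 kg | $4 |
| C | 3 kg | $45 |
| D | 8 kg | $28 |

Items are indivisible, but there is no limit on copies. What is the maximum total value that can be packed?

Best value-per-unit is C at 45/3, and filling with it alone uses weight 16×3=48. No mix of the others beats 16×45 = 720.

$720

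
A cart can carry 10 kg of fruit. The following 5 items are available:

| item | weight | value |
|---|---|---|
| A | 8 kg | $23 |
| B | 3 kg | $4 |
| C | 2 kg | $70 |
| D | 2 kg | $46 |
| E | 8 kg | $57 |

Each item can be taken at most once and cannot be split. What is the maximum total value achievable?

$127

Check high-value combinations within 10 kg:
- C+E: weight 2+8=10, value 70+57=127
- B+C+D: weight 3+2+2=7, value 4+70+46=120
- C+D: weight 2+2=4, value 70+46=116
- D+E: weight 2+8=10, value 46+57=103
Best: $127.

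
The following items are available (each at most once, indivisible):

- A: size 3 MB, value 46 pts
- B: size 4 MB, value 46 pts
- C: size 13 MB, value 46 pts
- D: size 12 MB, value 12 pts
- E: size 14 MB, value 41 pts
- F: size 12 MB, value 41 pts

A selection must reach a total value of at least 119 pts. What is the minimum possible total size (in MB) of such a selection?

19

Subsets with value ≥ 119, sorted by total size:
- A+B+F: size 19, value 133
- A+B+C: size 20, value 138
- A+B+E: size 21, value 133
Minimum size: 19 MB.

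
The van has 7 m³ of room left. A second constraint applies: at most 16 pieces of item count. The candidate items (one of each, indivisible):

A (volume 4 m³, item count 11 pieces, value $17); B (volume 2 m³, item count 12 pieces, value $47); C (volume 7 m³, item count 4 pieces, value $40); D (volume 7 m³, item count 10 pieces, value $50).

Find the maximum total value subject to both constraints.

$50

Feasible sets respecting both limits:
- D: volume 7, item count 10, value 50
- B: volume 2, item count 12, value 47
- C: volume 7, item count 4, value 40
- A: volume 4, item count 11, value 17
Best: $50.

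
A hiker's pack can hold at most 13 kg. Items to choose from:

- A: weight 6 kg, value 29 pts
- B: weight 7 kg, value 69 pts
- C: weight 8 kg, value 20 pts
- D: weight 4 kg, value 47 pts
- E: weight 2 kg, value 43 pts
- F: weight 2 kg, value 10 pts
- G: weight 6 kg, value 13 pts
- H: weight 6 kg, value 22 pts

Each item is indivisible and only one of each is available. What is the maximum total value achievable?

159 pts

Check high-value combinations within 13 kg:
- B+D+E: weight 7+4+2=13, value 69+47+43=159
- B+D+F: weight 7+4+2=13, value 69+47+10=126
- B+E+F: weight 7+2+2=11, value 69+43+10=122
- A+D+E: weight 6+4+2=12, value 29+47+43=119
- B+D: weight 7+4=11, value 69+47=116
Best: 159 pts.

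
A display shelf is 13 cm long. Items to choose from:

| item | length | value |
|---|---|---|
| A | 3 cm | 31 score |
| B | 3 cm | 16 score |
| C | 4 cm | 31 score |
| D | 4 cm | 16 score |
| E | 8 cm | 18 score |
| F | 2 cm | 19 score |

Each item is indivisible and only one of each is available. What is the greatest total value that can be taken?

Check high-value combinations within 13 cm:
- A+B+C+F: length 3+3+4+2=12, value 31+16+31+19=97
- A+C+D+F: length 3+4+4+2=13, value 31+31+16+19=97
- A+B+D+F: length 3+3+4+2=12, value 31+16+16+19=82
Best: 97 score.

97 score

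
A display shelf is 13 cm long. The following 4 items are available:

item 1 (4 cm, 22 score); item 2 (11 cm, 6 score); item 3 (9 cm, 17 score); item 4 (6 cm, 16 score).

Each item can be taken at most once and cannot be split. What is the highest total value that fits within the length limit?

Check high-value combinations within 13 cm:
- item 1+item 3: length 4+9=13, value 22+17=39
- item 1+item 4: length 4+6=10, value 22+16=38
- item 1: length 4, value 22
Best: 39 score.

39 score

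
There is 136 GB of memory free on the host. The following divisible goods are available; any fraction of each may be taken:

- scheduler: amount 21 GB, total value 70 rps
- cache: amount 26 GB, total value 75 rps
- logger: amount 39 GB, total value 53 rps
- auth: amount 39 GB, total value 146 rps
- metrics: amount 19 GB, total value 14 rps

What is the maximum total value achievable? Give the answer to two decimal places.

352.11

Take in order of value per unit:
- auth (146/39 per unit): all 39 → value 146, running total 146.00
- scheduler (70/21 per unit): all 21 → value 70, running total 216.00
- cache (75/26 per unit): all 26 → value 75, running total 291.00
- logger (53/39 per unit): all 39 → value 53, running total 344.00
- metrics (14/19 per unit): 11 of 19 → value 11×14/19 = 8.1053, running total 352.11
Total 352.11.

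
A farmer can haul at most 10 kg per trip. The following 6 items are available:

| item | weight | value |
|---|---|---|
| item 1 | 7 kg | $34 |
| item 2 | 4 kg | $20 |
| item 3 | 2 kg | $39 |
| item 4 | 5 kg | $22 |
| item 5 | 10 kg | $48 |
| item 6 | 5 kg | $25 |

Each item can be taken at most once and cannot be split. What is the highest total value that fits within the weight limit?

This is a 0/1 knapsack; check combinations near the capacity.
- item 1+item 3: weight 7+2=9, value 34+39=73
- item 3+item 6: weight 2+5=7, value 39+25=64
- item 3+item 4: weight 2+5=7, value 39+22=61
- item 2+item 3: weight 4+2=6, value 20+39=59
- item 5: weight 10, value 48
Best: $73.

$73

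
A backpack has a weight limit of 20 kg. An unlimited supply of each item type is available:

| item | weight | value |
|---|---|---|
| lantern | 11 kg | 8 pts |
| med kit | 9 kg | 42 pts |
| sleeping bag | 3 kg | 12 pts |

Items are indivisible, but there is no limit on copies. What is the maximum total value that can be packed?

Best value-per-unit is med kit at 42/9, and filling with it alone uses weight 2×9=18. No mix of the others beats 2×42 = 84.

84 pts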